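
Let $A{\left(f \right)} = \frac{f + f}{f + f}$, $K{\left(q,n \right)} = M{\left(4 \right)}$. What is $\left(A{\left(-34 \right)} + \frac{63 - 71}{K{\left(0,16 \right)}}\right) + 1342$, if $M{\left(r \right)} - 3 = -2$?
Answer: $1335$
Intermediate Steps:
$M{\left(r \right)} = 1$ ($M{\left(r \right)} = 3 - 2 = 1$)
$K{\left(q,n \right)} = 1$
$A{\left(f \right)} = 1$ ($A{\left(f \right)} = \frac{2 f}{2 f} = 2 f \frac{1}{2 f} = 1$)
$\left(A{\left(-34 \right)} + \frac{63 - 71}{K{\left(0,16 \right)}}\right) + 1342 = \left(1 + \frac{63 - 71}{1}\right) + 1342 = \left(1 - 8\right) + 1342 = -7 + 1342 = 1335$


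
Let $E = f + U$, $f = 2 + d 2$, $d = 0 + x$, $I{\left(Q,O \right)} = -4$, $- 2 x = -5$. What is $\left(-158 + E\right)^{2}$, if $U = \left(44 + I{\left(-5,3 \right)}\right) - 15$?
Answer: $15876$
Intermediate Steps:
$x = \frac{5}{2}$ ($x = \left(- \frac{1}{2}\right) \left(-5\right) = \frac{5}{2} \approx 2.5$)
$d = \frac{5}{2}$ ($d = 0 + \frac{5}{2} = \frac{5}{2} \approx 2.5$)
$f = 7$ ($f = 2 + \frac{5}{2} \cdot 2 = 2 + 5 = 7$)
$U = 25$ ($U = \left(44 - 4\right) - 15 = 40 - 15 = 25$)
$E = 32$ ($E = 7 + 25 = 32$)
$\left(-158 + E\right)^{2} = \left(-158 + 32\right)^{2} = \left(-126\right)^{2} = 15876$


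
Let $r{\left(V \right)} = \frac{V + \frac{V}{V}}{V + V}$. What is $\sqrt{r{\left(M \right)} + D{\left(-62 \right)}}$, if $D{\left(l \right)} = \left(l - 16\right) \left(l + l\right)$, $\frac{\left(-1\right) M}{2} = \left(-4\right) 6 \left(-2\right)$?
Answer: $\frac{\sqrt{5571357}}{24} \approx 98.349$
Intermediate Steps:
$M = -96$ ($M = - 2 \left(-4\right) 6 \left(-2\right) = - 2 \left(\left(-24\right) \left(-2\right)\right) = \left(-2\right) 48 = -96$)
$r{\left(V \right)} = \frac{1 + V}{2 V}$ ($r{\left(V \right)} = \frac{V + 1}{2 V} = \left(1 + V\right) \frac{1}{2 V} = \frac{1 + V}{2 V}$)
$D{\left(l \right)} = 2 l \left(-16 + l\right)$ ($D{\left(l \right)} = \left(-16 + l\right) 2 l = 2 l \left(-16 + l\right)$)
$\sqrt{r{\left(M \right)} + D{\left(-62 \right)}} = \sqrt{\frac{1 - 96}{2 \left(-96\right)} + 2 \left(-62\right) \left(-16 - 62\right)} = \sqrt{\frac{1}{2} \left(- \frac{1}{96}\right) \left(-95\right) + 2 \left(-62\right) \left(-78\right)} = \sqrt{\frac{95}{192} + 9672} = \sqrt{\frac{1857119}{192}} = \frac{\sqrt{5571357}}{24}$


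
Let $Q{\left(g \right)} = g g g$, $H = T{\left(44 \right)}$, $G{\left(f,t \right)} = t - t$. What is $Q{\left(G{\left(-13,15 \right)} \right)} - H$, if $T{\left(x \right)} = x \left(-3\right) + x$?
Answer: $88$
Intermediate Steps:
$T{\left(x \right)} = - 2 x$ ($T{\left(x \right)} = - 3 x + x = - 2 x$)
$G{\left(f,t \right)} = 0$
$H = -88$ ($H = \left(-2\right) 44 = -88$)
$Q{\left(g \right)} = g^{3}$ ($Q{\left(g \right)} = g^{2} g = g^{3}$)
$Q{\left(G{\left(-13,15 \right)} \right)} - H = 0^{3} - -88 = 0 + 88 = 88$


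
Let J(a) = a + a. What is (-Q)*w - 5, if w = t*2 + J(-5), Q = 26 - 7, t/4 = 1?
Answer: 33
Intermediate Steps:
t = 4 (t = 4*1 = 4)
J(a) = 2*a
Q = 19
w = -2 (w = 4*2 + 2*(-5) = 8 - 10 = -2)
(-Q)*w - 5 = -1*19*(-2) - 5 = -19*(-2) - 5 = 38 - 5 = 33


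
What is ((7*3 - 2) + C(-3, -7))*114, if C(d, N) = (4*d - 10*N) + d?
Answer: 8436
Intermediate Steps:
C(d, N) = -10*N + 5*d (C(d, N) = (-10*N + 4*d) + d = -10*N + 5*d)
((7*3 - 2) + C(-3, -7))*114 = ((7*3 - 2) + (-10*(-7) + 5*(-3)))*114 = ((21 - 2) + (70 - 15))*114 = (19 + 55)*114 = 74*114 = 8436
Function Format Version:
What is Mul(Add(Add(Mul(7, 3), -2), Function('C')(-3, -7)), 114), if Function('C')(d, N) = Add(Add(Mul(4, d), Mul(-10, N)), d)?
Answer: 8436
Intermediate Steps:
Function('C')(d, N) = Add(Mul(-10, N), Mul(5, d)) (Function('C')(d, N) = Add(Add(Mul(-10, N), Mul(4, d)), d) = Add(Mul(-10, N), Mul(5, d)))
Mul(Add(Add(Mul(7, 3), -2), Function('C')(-3, -7)), 114) = Mul(Add(Add(Mul(7, 3), -2), Add(Mul(-10, -7), Mul(5, -3))), 114) = Mul(Add(Add(21, -2), Add(70, -15)), 114) = Mul(Add(19, 55), 114) = Mul(74, 114) = 8436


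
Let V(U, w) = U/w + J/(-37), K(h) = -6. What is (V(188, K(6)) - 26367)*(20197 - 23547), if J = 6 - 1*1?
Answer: 9816270500/111 ≈ 8.8435e+7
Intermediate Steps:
J = 5 (J = 6 - 1 = 5)
V(U, w) = -5/37 + U/w (V(U, w) = U/w + 5/(-37) = U/w + 5*(-1/37) = U/w - 5/37 = -5/37 + U/w)
(V(188, K(6)) - 26367)*(20197 - 23547) = ((-5/37 + 188/(-6)) - 26367)*(20197 - 23547) = ((-5/37 + 188*(-1/6)) - 26367)*(-3350) = ((-5/37 - 94/3) - 26367)*(-3350) = (-3493/111 - 26367)*(-3350) = -2930230/111*(-3350) = 9816270500/111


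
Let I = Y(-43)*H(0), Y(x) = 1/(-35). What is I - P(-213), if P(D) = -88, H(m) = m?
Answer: 88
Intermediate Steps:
Y(x) = -1/35
I = 0 (I = -1/35*0 = 0)
I - P(-213) = 0 - 1*(-88) = 0 + 88 = 88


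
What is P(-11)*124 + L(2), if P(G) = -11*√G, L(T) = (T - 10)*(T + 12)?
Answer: -112 - 1364*I*√11 ≈ -112.0 - 4523.9*I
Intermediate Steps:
L(T) = (-10 + T)*(12 + T)
P(-11)*124 + L(2) = -11*I*√11*124 + (-120 + 2² + 2*2) = -11*I*√11*124 + (-120 + 4 + 4) = -11*I*√11*124 - 112 = -1364*I*√11 - 112 = -112 - 1364*I*√11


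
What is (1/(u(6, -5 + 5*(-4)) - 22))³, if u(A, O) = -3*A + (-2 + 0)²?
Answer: -1/46656 ≈ -2.1433e-5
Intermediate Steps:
u(A, O) = 4 - 3*A (u(A, O) = -3*A + (-2)² = -3*A + 4 = 4 - 3*A)
(1/(u(6, -5 + 5*(-4)) - 22))³ = (1/((4 - 3*6) - 22))³ = (1/((4 - 18) - 22))³ = (1/(-14 - 22))³ = (1/(-36))³ = (-1/36)³ = -1/46656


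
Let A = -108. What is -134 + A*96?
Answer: -10502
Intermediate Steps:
-134 + A*96 = -134 - 108*96 = -134 - 10368 = -10502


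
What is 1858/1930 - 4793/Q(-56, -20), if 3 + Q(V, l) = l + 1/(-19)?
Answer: 88286557/422670 ≈ 208.88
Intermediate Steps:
Q(V, l) = -58/19 + l (Q(V, l) = -3 + (l + 1/(-19)) = -3 + (l - 1/19) = -3 + (-1/19 + l) = -58/19 + l)
1858/1930 - 4793/Q(-56, -20) = 1858/1930 - 4793/(-58/19 - 20) = 1858*(1/1930) - 4793/(-438/19) = 929/965 - 4793*(-19/438) = 929/965 + 91067/438 = 88286557/422670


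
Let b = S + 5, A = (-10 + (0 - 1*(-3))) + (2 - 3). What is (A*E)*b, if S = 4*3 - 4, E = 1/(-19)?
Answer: 104/19 ≈ 5.4737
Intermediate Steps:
E = -1/19 ≈ -0.052632
S = 8 (S = 12 - 4 = 8)
A = -8 (A = (-10 + (0 + 3)) - 1 = (-10 + 3) - 1 = -7 - 1 = -8)
b = 13 (b = 8 + 5 = 13)
(A*E)*b = -8*(-1/19)*13 = (8/19)*13 = 104/19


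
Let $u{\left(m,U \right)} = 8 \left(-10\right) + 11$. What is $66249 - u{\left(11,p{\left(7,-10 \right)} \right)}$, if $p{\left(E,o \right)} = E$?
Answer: $66318$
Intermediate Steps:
$u{\left(m,U \right)} = -69$ ($u{\left(m,U \right)} = -80 + 11 = -69$)
$66249 - u{\left(11,p{\left(7,-10 \right)} \right)} = 66249 - -69 = 66249 + 69 = 66318$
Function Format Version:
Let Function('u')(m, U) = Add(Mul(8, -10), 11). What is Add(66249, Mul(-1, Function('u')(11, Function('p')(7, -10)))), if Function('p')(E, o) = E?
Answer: 66318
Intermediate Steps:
Function('u')(m, U) = -69 (Function('u')(m, U) = Add(-80, 11) = -69)
Add(66249, Mul(-1, Function('u')(11, Function('p')(7, -10)))) = Add(66249, Mul(-1, -69)) = Add(66249, 69) = 66318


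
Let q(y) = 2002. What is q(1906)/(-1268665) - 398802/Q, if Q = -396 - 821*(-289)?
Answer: -506420359076/300512484545 ≈ -1.6852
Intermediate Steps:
Q = 236873 (Q = -396 + 237269 = 236873)
q(1906)/(-1268665) - 398802/Q = 2002/(-1268665) - 398802/236873 = 2002*(-1/1268665) - 398802*1/236873 = -2002/1268665 - 398802/236873 = -506420359076/300512484545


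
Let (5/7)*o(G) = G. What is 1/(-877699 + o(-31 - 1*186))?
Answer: -5/4390014 ≈ -1.1389e-6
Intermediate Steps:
o(G) = 7*G/5
1/(-877699 + o(-31 - 1*186)) = 1/(-877699 + 7*(-31 - 1*186)/5) = 1/(-877699 + 7*(-31 - 186)/5) = 1/(-877699 + (7/5)*(-217)) = 1/(-877699 - 1519/5) = 1/(-4390014/5) = -5/4390014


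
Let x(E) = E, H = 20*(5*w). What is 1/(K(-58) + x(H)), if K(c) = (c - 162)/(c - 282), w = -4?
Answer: -17/6789 ≈ -0.0025041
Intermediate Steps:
K(c) = (-162 + c)/(-282 + c)
H = -400 (H = 20*(5*(-4)) = 20*(-20) = -400)
1/(K(-58) + x(H)) = 1/((-162 - 58)/(-282 - 58) - 400) = 1/(-220/(-340) - 400) = 1/(-1/340*(-220) - 400) = 1/(11/17 - 400) = 1/(-6789/17) = -17/6789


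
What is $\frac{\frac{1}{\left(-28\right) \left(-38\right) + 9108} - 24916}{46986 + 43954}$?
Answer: $- \frac{253445551}{925041680} \approx -0.27398$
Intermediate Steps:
$\frac{\frac{1}{\left(-28\right) \left(-38\right) + 9108} - 24916}{46986 + 43954} = \frac{\frac{1}{1064 + 9108} - 24916}{90940} = \left(\frac{1}{10172} - 24916\right) \frac{1}{90940} = \left(- \frac{253445551}{10172}\right) \frac{1}{90940} = - \frac{253445551}{925041680}$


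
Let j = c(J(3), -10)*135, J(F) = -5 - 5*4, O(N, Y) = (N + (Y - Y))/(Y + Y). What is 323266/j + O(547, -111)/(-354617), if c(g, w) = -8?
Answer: -2120758904527/7085247660 ≈ -299.32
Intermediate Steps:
O(N, Y) = N/(2*Y) (O(N, Y) = (N + 0)/((2*Y)) = N*(1/(2*Y)) = N/(2*Y))
J(F) = -25 (J(F) = -5 - 20 = -25)
j = -1080 (j = -8*135 = -1080)
323266/j + O(547, -111)/(-354617) = 323266/(-1080) + ((½)*547/(-111))/(-354617) = 323266*(-1/1080) + ((½)*547*(-1/111))*(-1/354617) = -161633/540 - 547/222*(-1/354617) = -161633/540 + 547/78724974 = -2120758904527/7085247660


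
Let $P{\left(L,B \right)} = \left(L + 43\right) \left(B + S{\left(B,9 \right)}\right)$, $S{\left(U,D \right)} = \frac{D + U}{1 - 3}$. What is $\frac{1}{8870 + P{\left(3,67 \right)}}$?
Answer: $\frac{1}{10204} \approx 9.8001 \cdot 10^{-5}$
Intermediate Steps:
$S{\left(U,D \right)} = - \frac{D}{2} - \frac{U}{2}$ ($S{\left(U,D \right)} = \frac{D + U}{-2} = \left(D + U\right) \left(- \frac{1}{2}\right) = - \frac{D}{2} - \frac{U}{2}$)
$P{\left(L,B \right)} = \left(43 + L\right) \left(- \frac{9}{2} + \frac{B}{2}\right)$ ($P{\left(L,B \right)} = \left(L + 43\right) \left(B - \left(\frac{9}{2} + \frac{B}{2}\right)\right) = \left(43 + L\right) \left(B - \left(\frac{9}{2} + \frac{B}{2}\right)\right) = \left(43 + L\right) \left(- \frac{9}{2} + \frac{B}{2}\right)$)
$\frac{1}{8870 + P{\left(3,67 \right)}} = \frac{1}{8870 + \left(- \frac{387}{2} - \frac{27}{2} + \frac{43}{2} \cdot 67 + \frac{1}{2} \cdot 67 \cdot 3\right)} = \frac{1}{8870 + \left(- \frac{387}{2} - \frac{27}{2} + \frac{2881}{2} + \frac{201}{2}\right)} = \frac{1}{8870 + 1334} = \frac{1}{10204}$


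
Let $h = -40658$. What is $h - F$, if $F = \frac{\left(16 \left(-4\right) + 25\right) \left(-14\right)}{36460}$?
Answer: $- \frac{741195613}{18230} \approx -40658.0$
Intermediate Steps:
$F = \frac{273}{18230}$ ($F = \left(-64 + 25\right) \left(-14\right) \frac{1}{36460} = \left(-39\right) \left(-14\right) \frac{1}{36460} = 546 \cdot \frac{1}{36460} = \frac{273}{18230} \approx 0.014975$)
$h - F = -40658 - \frac{273}{18230} = - \frac{741195613}{18230}$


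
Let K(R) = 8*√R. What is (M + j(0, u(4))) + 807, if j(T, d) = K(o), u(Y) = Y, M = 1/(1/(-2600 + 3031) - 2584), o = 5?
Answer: 898757890/1113703 + 8*√5 ≈ 824.89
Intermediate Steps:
M = -431/1113703 (M = 1/(1/431 - 2584) = 1/(-1113703/431) = -431/1113703 ≈ -0.00038700)
j(T, d) = 8*√5
(M + j(0, u(4))) + 807 = (-431/1113703 + 8*√5) + 807 = 898757890/1113703 + 8*√5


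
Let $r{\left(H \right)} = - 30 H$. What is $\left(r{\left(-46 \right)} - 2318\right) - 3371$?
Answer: $-4309$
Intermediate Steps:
$\left(r{\left(-46 \right)} - 2318\right) - 3371 = \left(\left(-30\right) \left(-46\right) - 2318\right) - 3371 = \left(1380 - 2318\right) - 3371 = -938 - 3371 = -4309$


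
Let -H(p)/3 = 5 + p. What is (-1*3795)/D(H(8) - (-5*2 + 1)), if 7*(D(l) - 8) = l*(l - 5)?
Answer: -3795/158 ≈ -24.019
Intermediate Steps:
H(p) = -15 - 3*p (H(p) = -3*(5 + p) = -15 - 3*p)
D(l) = 8 + l*(-5 + l)/7 (D(l) = 8 + (l*(l - 5))/7 = 8 + (l*(-5 + l))/7 = 8 + l*(-5 + l)/7)
(-1*3795)/D(H(8) - (-5*2 + 1)) = (-1*3795)/(8 - 5*((-15 - 3*8) - (-5*2 + 1))/7 + ((-15 - 3*8) - (-5*2 + 1))**2/7) = -3795/(8 - 5*((-15 - 24) - (-10 + 1))/7 + ((-15 - 24) - (-10 + 1))**2/7) = -3795/(8 - 5*(-39 - 1*(-9))/7 + (-39 - 1*(-9))**2/7) = -3795/(8 - 5*(-39 + 9)/7 + (-39 + 9)**2/7) = -3795/(8 - 5/7*(-30) + (1/7)*(-30)**2) = -3795/(8 + 150/7 + (1/7)*900) = -3795/(8 + 150/7 + 900/7) = -3795/158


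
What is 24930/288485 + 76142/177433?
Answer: 5277845912/10237351801 ≈ 0.51555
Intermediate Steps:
24930/288485 + 76142/177433 = 24930*(1/288485) + 76142*(1/177433) = 4986/57697 + 76142/177433 = 5277845912/10237351801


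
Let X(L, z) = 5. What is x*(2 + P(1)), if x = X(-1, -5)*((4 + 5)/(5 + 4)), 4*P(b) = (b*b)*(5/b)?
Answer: 65/4 ≈ 16.250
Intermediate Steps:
P(b) = 5*b/4 (P(b) = ((b*b)*(5/b))/4 = (b²*(5/b))/4 = (5*b)/4 = 5*b/4)
x = 5 (x = 5*((4 + 5)/(5 + 4)) = 5*(9/9) = 5*(9*(⅑)) = 5*1 = 5)
x*(2 + P(1)) = 5*(2 + (5/4)*1) = 5*(2 + 5/4) = 5*(13/4) = 65/4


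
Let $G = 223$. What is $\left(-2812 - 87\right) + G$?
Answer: $-2676$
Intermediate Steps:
$\left(-2812 - 87\right) + G = \left(-2812 - 87\right) + 223 = -2899 + 223 = -2676$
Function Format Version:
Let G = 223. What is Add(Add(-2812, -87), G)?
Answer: -2676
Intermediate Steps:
Add(Add(-2812, -87), G) = Add(Add(-2812, -87), 223) = Add(-2899, 223) = -2676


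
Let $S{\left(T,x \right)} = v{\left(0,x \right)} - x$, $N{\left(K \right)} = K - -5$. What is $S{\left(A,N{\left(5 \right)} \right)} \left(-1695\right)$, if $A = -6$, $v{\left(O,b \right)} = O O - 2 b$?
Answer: $50850$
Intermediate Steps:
$N{\left(K \right)} = 5 + K$ ($N{\left(K \right)} = K + 5 = 5 + K$)
$v{\left(O,b \right)} = O^{2} - 2 b$
$S{\left(T,x \right)} = - 3 x$ ($S{\left(T,x \right)} = \left(0^{2} - 2 x\right) - x = \left(0 - 2 x\right) - x = - 2 x - x = - 3 x$)
$S{\left(A,N{\left(5 \right)} \right)} \left(-1695\right) = - 3 \left(5 + 5\right) \left(-1695\right) = \left(-3\right) 10 \left(-1695\right) = \left(-30\right) \left(-1695\right) = 50850$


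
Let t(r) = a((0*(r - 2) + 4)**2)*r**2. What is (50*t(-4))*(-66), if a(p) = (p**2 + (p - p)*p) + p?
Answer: -14361600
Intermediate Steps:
a(p) = p + p**2 (a(p) = (p**2 + 0*p) + p = (p**2 + 0) + p = p**2 + p = p + p**2)
t(r) = 272*r**2 (t(r) = ((0*(r - 2) + 4)**2*(1 + (0*(r - 2) + 4)**2))*r**2 = ((0*(-2 + r) + 4)**2*(1 + (0*(-2 + r) + 4)**2))*r**2 = ((0 + 4)**2*(1 + (0 + 4)**2))*r**2 = (4**2*(1 + 4**2))*r**2 = (16*(1 + 16))*r**2 = (16*17)*r**2 = 272*r**2)
(50*t(-4))*(-66) = (50*(272*(-4)**2))*(-66) = (50*(272*16))*(-66) = (50*4352)*(-66) = 217600*(-66) = -14361600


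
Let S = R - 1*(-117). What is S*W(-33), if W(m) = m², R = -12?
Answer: 114345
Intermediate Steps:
S = 105 (S = -12 - 1*(-117) = -12 + 117 = 105)
S*W(-33) = 105*(-33)² = 105*1089 = 114345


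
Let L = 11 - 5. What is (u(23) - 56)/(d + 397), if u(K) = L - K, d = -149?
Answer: -73/248 ≈ -0.29435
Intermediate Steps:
L = 6
u(K) = 6 - K
(u(23) - 56)/(d + 397) = ((6 - 1*23) - 56)/(-149 + 397) = ((6 - 23) - 56)/248 = (-17 - 56)*(1/248) = -73*1/248 = -73/248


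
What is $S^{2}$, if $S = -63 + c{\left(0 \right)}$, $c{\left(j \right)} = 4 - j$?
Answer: $3481$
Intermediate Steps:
$S = -59$ ($S = -63 + \left(4 - 0\right) = -63 + \left(4 + 0\right) = -63 + 4 = -59$)
$S^{2} = \left(-59\right)^{2} = 3481$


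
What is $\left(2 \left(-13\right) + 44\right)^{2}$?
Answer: $324$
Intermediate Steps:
$\left(2 \left(-13\right) + 44\right)^{2} = \left(-26 + 44\right)^{2} = 18^{2} = 324$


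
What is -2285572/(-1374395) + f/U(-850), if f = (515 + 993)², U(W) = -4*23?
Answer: -781312979664/31611085 ≈ -24716.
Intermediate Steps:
U(W) = -92
f = 2274064 (f = 1508² = 2274064)
-2285572/(-1374395) + f/U(-850) = -2285572/(-1374395) + 2274064/(-92) = -2285572*(-1/1374395) + 2274064*(-1/92) = 2285572/1374395 - 568516/23 = -781312979664/31611085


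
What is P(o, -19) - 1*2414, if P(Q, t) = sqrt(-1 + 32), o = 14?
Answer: -2414 + sqrt(31) ≈ -2408.4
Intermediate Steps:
P(Q, t) = sqrt(31)
P(o, -19) - 1*2414 = sqrt(31) - 1*2414 = sqrt(31) - 2414 = -2414 + sqrt(31)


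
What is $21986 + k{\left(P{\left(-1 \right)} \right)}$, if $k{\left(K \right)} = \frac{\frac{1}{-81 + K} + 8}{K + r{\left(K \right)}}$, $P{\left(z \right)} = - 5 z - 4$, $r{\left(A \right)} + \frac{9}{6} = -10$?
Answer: $\frac{6155867}{280} \approx 21985.0$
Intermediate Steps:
$r{\left(A \right)} = - \frac{23}{2}$ ($r{\left(A \right)} = - \frac{3}{2} - 10 = - \frac{23}{2}$)
$P{\left(z \right)} = -4 - 5 z$
$k{\left(K \right)} = \frac{8 + \frac{1}{-81 + K}}{- \frac{23}{2} + K}$ ($k{\left(K \right)} = \frac{\frac{1}{-81 + K} + 8}{K - \frac{23}{2}} = \frac{8 + \frac{1}{-81 + K}}{- \frac{23}{2} + K}$)
$21986 + k{\left(P{\left(-1 \right)} \right)} = 21986 + \frac{2 \left(-647 + 8 \left(-4 - -5\right)\right)}{1863 - 185 \left(-4 - -5\right) + 2 \left(-4 - -5\right)^{2}} = 21986 + \frac{2 \left(-647 + 8 \left(-4 + 5\right)\right)}{1863 - 185 \left(-4 + 5\right) + 2 \left(-4 + 5\right)^{2}} = 21986 + \frac{2 \left(-647 + 8 \cdot 1\right)}{1863 - 185 + 2 \cdot 1^{2}} = 21986 + \frac{2 \left(-647 + 8\right)}{1863 - 185 + 2 \cdot 1} = 21986 + 2 \frac{1}{1863 - 185 + 2} \left(-639\right) = 21986 + 2 \cdot \frac{1}{1680} \left(-639\right) = 21986 - \frac{213}{280} = \frac{6155867}{280}$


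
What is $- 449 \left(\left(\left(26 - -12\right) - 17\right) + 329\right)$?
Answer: $-157150$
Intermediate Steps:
$- 449 \left(\left(\left(26 - -12\right) - 17\right) + 329\right) = - 449 \left(\left(\left(26 + 12\right) - 17\right) + 329\right) = - 449 \left(\left(38 - 17\right) + 329\right) = - 449 \left(21 + 329\right) = \left(-449\right) 350 = -157150$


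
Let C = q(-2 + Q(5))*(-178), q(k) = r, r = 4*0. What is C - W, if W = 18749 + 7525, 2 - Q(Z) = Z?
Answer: -26274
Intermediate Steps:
Q(Z) = 2 - Z
r = 0
q(k) = 0
W = 26274
C = 0 (C = 0*(-178) = 0)
C - W = 0 - 1*26274 = 0 - 26274 = -26274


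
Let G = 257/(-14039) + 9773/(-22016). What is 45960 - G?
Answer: 14205580260299/309082624 ≈ 45960.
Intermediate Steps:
G = -142861259/309082624 (G = 257*(-1/14039) + 9773*(-1/22016) = -257/14039 - 9773/22016 = -142861259/309082624 ≈ -0.46221)
45960 - G = 45960 - 1*(-142861259/309082624) = 45960 + 142861259/309082624 = 14205580260299/309082624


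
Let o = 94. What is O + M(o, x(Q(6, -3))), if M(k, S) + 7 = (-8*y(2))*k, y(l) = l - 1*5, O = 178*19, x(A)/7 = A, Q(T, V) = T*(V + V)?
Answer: 5631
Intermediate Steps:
Q(T, V) = 2*T*V (Q(T, V) = T*(2*V) = 2*T*V)
x(A) = 7*A
O = 3382
y(l) = -5 + l (y(l) = l - 5 = -5 + l)
M(k, S) = -7 + 24*k (M(k, S) = -7 + (-8*(-5 + 2))*k = -7 + (-8*(-3))*k = -7 + 24*k)
O + M(o, x(Q(6, -3))) = 3382 + (-7 + 24*94) = 3382 + (-7 + 2256) = 3382 + 2249 = 5631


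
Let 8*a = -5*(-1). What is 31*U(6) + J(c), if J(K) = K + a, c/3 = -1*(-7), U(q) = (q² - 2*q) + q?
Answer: 7613/8 ≈ 951.63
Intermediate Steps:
U(q) = q² - q
a = 5/8 (a = (-5*(-1))/8 = (⅛)*5 = 5/8 ≈ 0.62500)
c = 21 (c = 3*(-1*(-7)) = 3*7 = 21)
J(K) = 5/8 + K (J(K) = K + 5/8 = 5/8 + K)
31*U(6) + J(c) = 31*(6*(-1 + 6)) + (5/8 + 21) = 31*(6*5) + 173/8 = 31*30 + 173/8 = 930 + 173/8 = 7613/8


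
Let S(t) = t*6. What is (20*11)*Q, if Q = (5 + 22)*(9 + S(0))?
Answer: 53460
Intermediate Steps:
S(t) = 6*t
Q = 243 (Q = (5 + 22)*(9 + 6*0) = 27*(9 + 0) = 27*9 = 243)
(20*11)*Q = (20*11)*243 = 220*243 = 53460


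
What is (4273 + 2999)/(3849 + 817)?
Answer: 3636/2333 ≈ 1.5585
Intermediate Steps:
(4273 + 2999)/(3849 + 817) = 7272/4666 = 7272*(1/4666) = 3636/2333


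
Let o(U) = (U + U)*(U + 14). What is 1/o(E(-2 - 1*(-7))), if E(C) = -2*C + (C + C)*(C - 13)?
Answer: 1/13680 ≈ 7.3099e-5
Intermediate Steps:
E(C) = -2*C + 2*C*(-13 + C) (E(C) = -2*C + (2*C)*(-13 + C) = -2*C + 2*C*(-13 + C))
o(U) = 2*U*(14 + U) (o(U) = (2*U)*(14 + U) = 2*U*(14 + U))
1/o(E(-2 - 1*(-7))) = 1/(2*(2*(-2 - 1*(-7))*(-14 + (-2 - 1*(-7))))*(14 + 2*(-2 - 1*(-7))*(-14 + (-2 - 1*(-7))))) = 1/(2*(2*(-2 + 7)*(-14 + (-2 + 7)))*(14 + 2*(-2 + 7)*(-14 + (-2 + 7)))) = 1/(2*(2*5*(-14 + 5))*(14 + 2*5*(-14 + 5))) = 1/(2*(2*5*(-9))*(14 + 2*5*(-9))) = 1/(2*(-90)*(14 - 90)) = 1/(2*(-90)*(-76)) = 1/13680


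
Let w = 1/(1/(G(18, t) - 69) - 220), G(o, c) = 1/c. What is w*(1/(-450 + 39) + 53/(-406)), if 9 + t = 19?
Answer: 15288221/25295216940 ≈ 0.00060439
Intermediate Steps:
t = 10 (t = -9 + 19 = 10)
G(o, c) = 1/c
w = -689/151590 (w = 1/(1/(1/10 - 69) - 220) = 1/(1/(⅒ - 69) - 220) = 1/(1/(-689/10) - 220) = 1/(-10/689 - 220) = 1/(-151590/689) = -689/151590 ≈ -0.0045452)
w*(1/(-450 + 39) + 53/(-406)) = -689*(1/(-450 + 39) + 53/(-406))/151590 = -689*(1/(-411) + 53*(-1/406))/151590 = -689*(-1/411 - 53/406)/151590 = -689/151590*(-22189/166866) = 15288221/25295216940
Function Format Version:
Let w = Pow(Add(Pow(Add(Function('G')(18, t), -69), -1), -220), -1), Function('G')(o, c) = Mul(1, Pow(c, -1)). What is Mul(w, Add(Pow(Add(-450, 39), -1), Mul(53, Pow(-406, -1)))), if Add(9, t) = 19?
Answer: Rational(15288221, 25295216940) ≈ 0.00060439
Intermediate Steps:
t = 10 (t = Add(-9, 19) = 10)
Function('G')(o, c) = Pow(c, -1)
w = Rational(-689, 151590) (w = Pow(Add(Pow(Add(Pow(10, -1), -69), -1), -220), -1) = Pow(Add(Pow(Add(Rational(1, 10), -69), -1), -220), -1) = Pow(Add(Pow(Rational(-689, 10), -1), -220), -1) = Pow(Add(Rational(-10, 689), -220), -1) = Pow(Rational(-151590, 689), -1) = Rational(-689, 151590) ≈ -0.0045452)
Mul(w, Add(Pow(Add(-450, 39), -1), Mul(53, Pow(-406, -1)))) = Mul(Rational(-689, 151590), Add(Pow(Add(-450, 39), -1), Mul(53, Pow(-406, -1)))) = Mul(Rational(-689, 151590), Add(Pow(-411, -1), Mul(53, Rational(-1, 406)))) = Mul(Rational(-689, 151590), Add(Rational(-1, 411), Rational(-53, 406))) = Mul(Rational(-689, 151590), Rational(-22189, 166866)) = Rational(15288221, 25295216940)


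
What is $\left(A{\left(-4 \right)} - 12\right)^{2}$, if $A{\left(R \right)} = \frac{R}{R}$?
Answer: $121$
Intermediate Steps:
$A{\left(R \right)} = 1$
$\left(A{\left(-4 \right)} - 12\right)^{2} = \left(1 - 12\right)^{2} = \left(-11\right)^{2} = 121$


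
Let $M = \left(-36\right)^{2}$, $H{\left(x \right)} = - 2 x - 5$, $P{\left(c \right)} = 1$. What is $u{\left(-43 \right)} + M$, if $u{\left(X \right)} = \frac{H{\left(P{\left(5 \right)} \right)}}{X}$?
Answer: $\frac{55735}{43} \approx 1296.2$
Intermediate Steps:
$H{\left(x \right)} = -5 - 2 x$
$u{\left(X \right)} = - \frac{7}{X}$ ($u{\left(X \right)} = \frac{-5 - 2}{X} = - \frac{7}{X}$)
$M = 1296$
$u{\left(-43 \right)} + M = - \frac{7}{-43} + 1296 = \left(-7\right) \left(- \frac{1}{43}\right) + 1296 = \frac{7}{43} + 1296 = \frac{55735}{43}$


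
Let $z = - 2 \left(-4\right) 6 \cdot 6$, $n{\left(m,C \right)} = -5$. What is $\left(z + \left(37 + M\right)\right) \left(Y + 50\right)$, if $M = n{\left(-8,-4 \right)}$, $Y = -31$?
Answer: $6080$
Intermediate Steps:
$M = -5$
$z = 288$ ($z = - 2 \left(\left(-24\right) 6\right) = \left(-2\right) \left(-144\right) = 288$)
$\left(z + \left(37 + M\right)\right) \left(Y + 50\right) = \left(288 + \left(37 - 5\right)\right) \left(-31 + 50\right) = \left(288 + 32\right) 19 = 320 \cdot 19 = 6080$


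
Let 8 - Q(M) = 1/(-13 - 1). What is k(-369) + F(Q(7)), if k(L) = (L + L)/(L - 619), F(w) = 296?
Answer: 146593/494 ≈ 296.75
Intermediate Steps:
Q(M) = 113/14 (Q(M) = 8 - 1/(-13 - 1) = 8 - 1/(-14) = 8 - 1*(-1/14) = 8 + 1/14 = 113/14)
k(L) = 2*L/(-619 + L) (k(L) = (2*L)/(-619 + L) = 2*L/(-619 + L))
k(-369) + F(Q(7)) = 2*(-369)/(-619 - 369) + 296 = 2*(-369)/(-988) + 296 = 2*(-369)*(-1/988) + 296 = 369/494 + 296 = 146593/494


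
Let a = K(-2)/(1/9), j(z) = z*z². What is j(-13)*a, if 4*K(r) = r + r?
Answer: 19773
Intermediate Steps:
K(r) = r/2 (K(r) = (r + r)/4 = (2*r)/4 = r/2)
j(z) = z³
a = -9 (a = ((½)*(-2))/(1/9) = -1/⅑ = -1*9 = -9)
j(-13)*a = (-13)³*(-9) = -2197*(-9) = 19773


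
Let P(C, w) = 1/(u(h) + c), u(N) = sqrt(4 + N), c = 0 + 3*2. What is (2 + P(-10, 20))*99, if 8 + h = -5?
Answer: 1056/5 - 33*I/5 ≈ 211.2 - 6.6*I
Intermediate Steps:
h = -13 (h = -8 - 5 = -13)
c = 6 (c = 0 + 6 = 6)
P(C, w) = (6 - 3*I)/45 (P(C, w) = 1/(sqrt(4 - 13) + 6) = 1/(sqrt(-9) + 6) = 1/(3*I + 6) = 1/(6 + 3*I) = (6 - 3*I)/45)
(2 + P(-10, 20))*99 = (2 + (2/15 - I/15))*99 = (32/15 - I/15)*99 = 1056/5 - 33*I/5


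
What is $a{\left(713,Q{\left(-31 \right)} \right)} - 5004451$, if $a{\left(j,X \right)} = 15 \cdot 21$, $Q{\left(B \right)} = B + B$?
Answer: $-5004136$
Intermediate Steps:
$Q{\left(B \right)} = 2 B$
$a{\left(j,X \right)} = 315$
$a{\left(713,Q{\left(-31 \right)} \right)} - 5004451 = 315 - 5004451 = -5004136$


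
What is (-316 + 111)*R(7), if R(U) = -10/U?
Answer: 2050/7 ≈ 292.86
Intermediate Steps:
(-316 + 111)*R(7) = (-316 + 111)*(-10/7) = -(-2050)/7 = -205*(-10/7) = 2050/7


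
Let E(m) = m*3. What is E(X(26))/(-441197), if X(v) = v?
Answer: -78/441197 ≈ -0.00017679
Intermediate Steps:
E(m) = 3*m
E(X(26))/(-441197) = (3*26)/(-441197) = 78*(-1/441197) = -78/441197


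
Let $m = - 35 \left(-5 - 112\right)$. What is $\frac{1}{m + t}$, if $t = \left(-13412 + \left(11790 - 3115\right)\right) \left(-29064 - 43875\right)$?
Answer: $\frac{1}{345516138} \approx 2.8942 \cdot 10^{-9}$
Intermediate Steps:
$m = 4095$ ($m = \left(-35\right) \left(-117\right) = 4095$)
$t = 345512043$ ($t = \left(-13412 + \left(11790 - 3115\right)\right) \left(-72939\right) = \left(-13412 + 8675\right) \left(-72939\right) = \left(-4737\right) \left(-72939\right) = 345512043$)
$\frac{1}{m + t} = \frac{1}{4095 + 345512043} = \frac{1}{345516138}$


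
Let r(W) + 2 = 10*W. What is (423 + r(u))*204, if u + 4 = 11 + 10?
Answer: 120564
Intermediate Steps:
u = 17 (u = -4 + (11 + 10) = -4 + 21 = 17)
r(W) = -2 + 10*W
(423 + r(u))*204 = (423 + (-2 + 10*17))*204 = (423 + (-2 + 170))*204 = (423 + 168)*204 = 591*204 = 120564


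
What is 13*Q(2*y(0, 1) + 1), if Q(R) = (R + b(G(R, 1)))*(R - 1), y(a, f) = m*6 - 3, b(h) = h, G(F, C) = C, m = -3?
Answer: 21840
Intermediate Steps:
y(a, f) = -21 (y(a, f) = -3*6 - 3 = -18 - 3 = -21)
Q(R) = (1 + R)*(-1 + R) (Q(R) = (R + 1)*(R - 1) = (1 + R)*(-1 + R))
13*Q(2*y(0, 1) + 1) = 13*(-1 + (2*(-21) + 1)**2) = 13*(-1 + (-42 + 1)**2) = 13*(-1 + (-41)**2) = 13*(-1 + 1681) = 13*1680 = 21840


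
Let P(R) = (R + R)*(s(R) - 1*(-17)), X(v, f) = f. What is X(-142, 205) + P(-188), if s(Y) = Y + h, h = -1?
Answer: 64877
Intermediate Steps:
s(Y) = -1 + Y (s(Y) = Y - 1 = -1 + Y)
P(R) = 2*R*(16 + R) (P(R) = (R + R)*((-1 + R) - 1*(-17)) = (2*R)*((-1 + R) + 17) = (2*R)*(16 + R) = 2*R*(16 + R))
X(-142, 205) + P(-188) = 205 + 2*(-188)*(16 - 188) = 205 + 2*(-188)*(-172) = 205 + 64672 = 64877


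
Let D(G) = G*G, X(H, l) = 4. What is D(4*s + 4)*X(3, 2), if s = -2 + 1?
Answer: 0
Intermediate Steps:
s = -1
D(G) = G²
D(4*s + 4)*X(3, 2) = (4*(-1) + 4)²*4 = (-4 + 4)²*4 = 0²*4 = 0*4 = 0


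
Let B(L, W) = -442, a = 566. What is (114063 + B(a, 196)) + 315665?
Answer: 429286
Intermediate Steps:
(114063 + B(a, 196)) + 315665 = (114063 - 442) + 315665 = 113621 + 315665 = 429286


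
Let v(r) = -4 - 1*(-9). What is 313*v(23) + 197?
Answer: 1762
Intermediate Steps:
v(r) = 5 (v(r) = -4 + 9 = 5)
313*v(23) + 197 = 313*5 + 197 = 1565 + 197 = 1762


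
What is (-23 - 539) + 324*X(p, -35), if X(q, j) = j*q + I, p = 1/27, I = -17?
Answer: -6490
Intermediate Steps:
p = 1/27 ≈ 0.037037
X(q, j) = -17 + j*q (X(q, j) = j*q - 17 = -17 + j*q)
(-23 - 539) + 324*X(p, -35) = (-23 - 539) + 324*(-17 - 35*1/27) = -562 + 324*(-17 - 35/27) = -562 + 324*(-494/27) = -562 - 5928 = -6490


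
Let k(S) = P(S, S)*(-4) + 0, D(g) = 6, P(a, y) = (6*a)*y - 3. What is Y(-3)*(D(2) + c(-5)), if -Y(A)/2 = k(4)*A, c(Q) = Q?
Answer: -2232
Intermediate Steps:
P(a, y) = -3 + 6*a*y (P(a, y) = 6*a*y - 3 = -3 + 6*a*y)
k(S) = 12 - 24*S² (k(S) = (-3 + 6*S*S)*(-4) + 0 = (-3 + 6*S²)*(-4) + 0 = (12 - 24*S²) + 0 = 12 - 24*S²)
Y(A) = 744*A (Y(A) = -2*(12 - 24*4²)*A = -2*(12 - 24*16)*A = -2*(12 - 384)*A = -(-744)*A = 744*A)
Y(-3)*(D(2) + c(-5)) = (744*(-3))*(6 - 5) = -2232*1 = -2232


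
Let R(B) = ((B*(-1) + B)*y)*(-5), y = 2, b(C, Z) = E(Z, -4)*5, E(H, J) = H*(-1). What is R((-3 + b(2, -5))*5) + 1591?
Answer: 1591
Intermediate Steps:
E(H, J) = -H
b(C, Z) = -5*Z (b(C, Z) = -Z*5 = -5*Z)
R(B) = 0 (R(B) = ((B*(-1) + B)*2)*(-5) = ((-B + B)*2)*(-5) = (0*2)*(-5) = 0*(-5) = 0)
R((-3 + b(2, -5))*5) + 1591 = 0 + 1591 = 1591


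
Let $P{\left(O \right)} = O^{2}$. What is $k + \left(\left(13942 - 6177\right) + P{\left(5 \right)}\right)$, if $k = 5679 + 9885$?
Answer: $23354$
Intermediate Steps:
$k = 15564$
$k + \left(\left(13942 - 6177\right) + P{\left(5 \right)}\right) = 15564 + \left(\left(13942 - 6177\right) + 5^{2}\right) = 15564 + \left(7765 + 25\right) = 15564 + 7790 = 23354$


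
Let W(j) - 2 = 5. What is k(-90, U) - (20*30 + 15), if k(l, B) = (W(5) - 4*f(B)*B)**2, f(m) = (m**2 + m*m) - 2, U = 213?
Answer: 5976382298913610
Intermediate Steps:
f(m) = -2 + 2*m**2 (f(m) = (m**2 + m**2) - 2 = 2*m**2 - 2 = -2 + 2*m**2)
W(j) = 7 (W(j) = 2 + 5 = 7)
k(l, B) = (7 - 4*B*(-2 + 2*B**2))**2 (k(l, B) = (7 - 4*(-2 + 2*B**2)*B)**2 = (7 - 4*B*(-2 + 2*B**2))**2)
k(-90, U) - (20*30 + 15) = (-7 + 8*213*(-1 + 213**2))**2 - (20*30 + 15) = (-7 + 8*213*(-1 + 45369))**2 - (600 + 15) = (-7 + 8*213*45368)**2 - 1*615 = (-7 + 77307072)**2 - 615 = 77307065**2 - 615 = 5976382298914225 - 615 = 5976382298913610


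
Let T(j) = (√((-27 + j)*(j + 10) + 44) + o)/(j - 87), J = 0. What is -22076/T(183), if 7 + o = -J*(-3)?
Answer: -14835072/30103 - 4238592*√7538/30103 ≈ -12718.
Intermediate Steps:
o = -7 (o = -7 - 1*0*(-3) = -7 + 0*(-3) = -7 + 0 = -7)
T(j) = (-7 + √(44 + (-27 + j)*(10 + j)))/(-87 + j) (T(j) = (√((-27 + j)*(j + 10) + 44) - 7)/(j - 87) = (√((-27 + j)*(10 + j) + 44) - 7)/(-87 + j) = (√(44 + (-27 + j)*(10 + j)) - 7)/(-87 + j) = (-7 + √(44 + (-27 + j)*(10 + j)))/(-87 + j))
-22076/T(183) = -22076*(-87 + 183)/(-7 + √(-226 + 183² - 17*183)) = -22076*96/(-7 + √(-226 + 33489 - 3111)) = -22076*96/(-7 + √30152) = -22076*96/(-7 + 2*√7538) = -22076/(-7/96 + √7538/48)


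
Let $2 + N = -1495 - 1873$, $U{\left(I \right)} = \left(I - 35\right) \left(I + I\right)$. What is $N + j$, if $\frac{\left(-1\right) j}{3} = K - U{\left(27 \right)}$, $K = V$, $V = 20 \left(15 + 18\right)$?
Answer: $-6646$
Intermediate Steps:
$U{\left(I \right)} = 2 I \left(-35 + I\right)$ ($U{\left(I \right)} = \left(-35 + I\right) 2 I = 2 I \left(-35 + I\right)$)
$V = 660$ ($V = 20 \cdot 33 = 660$)
$K = 660$
$N = -3370$ ($N = -2 - 3368 = -3370$)
$j = -3276$ ($j = - 3 \left(660 - 2 \cdot 27 \left(-35 + 27\right)\right) = - 3 \left(660 - 2 \cdot 27 \left(-8\right)\right) = - 3 \left(660 - -432\right) = - 3 \left(660 + 432\right) = \left(-3\right) 1092 = -3276$)
$N + j = -3370 - 3276 = -6646$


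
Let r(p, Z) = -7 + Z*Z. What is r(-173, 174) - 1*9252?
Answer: 21017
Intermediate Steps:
r(p, Z) = -7 + Z²
r(-173, 174) - 1*9252 = (-7 + 174²) - 1*9252 = (-7 + 30276) - 9252 = 30269 - 9252 = 21017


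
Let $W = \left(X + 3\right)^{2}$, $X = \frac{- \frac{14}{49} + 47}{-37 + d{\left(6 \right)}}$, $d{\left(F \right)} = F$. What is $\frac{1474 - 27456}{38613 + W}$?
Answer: $- \frac{1223466398}{1818352533} \approx -0.67284$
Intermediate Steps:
$X = - \frac{327}{217}$ ($X = \frac{- \frac{14}{49} + 47}{-37 + 6} = \frac{\left(-14\right) \frac{1}{49} + 47}{-31} = \left(- \frac{2}{7} + 47\right) \left(- \frac{1}{31}\right) = \frac{327}{7} \left(- \frac{1}{31}\right) = - \frac{327}{217} \approx -1.5069$)
$W = \frac{104976}{47089}$ ($W = \left(- \frac{327}{217} + 3\right)^{2} = \left(\frac{324}{217}\right)^{2} = \frac{104976}{47089} \approx 2.2293$)
$\frac{1474 - 27456}{38613 + W} = \frac{1474 - 27456}{38613 + \frac{104976}{47089}} = - \frac{25982}{\frac{1818352533}{47089}} = \left(-25982\right) \frac{47089}{1818352533} = - \frac{1223466398}{1818352533}$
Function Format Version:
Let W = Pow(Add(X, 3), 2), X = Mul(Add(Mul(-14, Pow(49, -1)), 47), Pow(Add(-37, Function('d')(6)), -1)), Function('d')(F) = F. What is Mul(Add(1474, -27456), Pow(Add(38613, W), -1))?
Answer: Rational(-1223466398, 1818352533) ≈ -0.67284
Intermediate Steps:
X = Rational(-327, 217) (X = Mul(Add(Mul(-14, Pow(49, -1)), 47), Pow(Add(-37, 6), -1)) = Mul(Add(Mul(-14, Rational(1, 49)), 47), Pow(-31, -1)) = Mul(Add(Rational(-2, 7), 47), Rational(-1, 31)) = Mul(Rational(327, 7), Rational(-1, 31)) = Rational(-327, 217) ≈ -1.5069)
W = Rational(104976, 47089) (W = Pow(Add(Rational(-327, 217), 3), 2) = Pow(Rational(324, 217), 2) = Rational(104976, 47089) ≈ 2.2293)
Mul(Add(1474, -27456), Pow(Add(38613, W), -1)) = Mul(Add(1474, -27456), Pow(Add(38613, Rational(104976, 47089)), -1)) = Mul(-25982, Pow(Rational(1818352533, 47089), -1)) = Mul(-25982, Rational(47089, 1818352533)) = Rational(-1223466398, 1818352533)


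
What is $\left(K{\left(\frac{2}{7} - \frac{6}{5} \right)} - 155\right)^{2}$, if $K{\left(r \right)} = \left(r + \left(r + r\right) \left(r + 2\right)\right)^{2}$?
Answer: $\frac{48391275633189241}{2251875390625} \approx 21489.0$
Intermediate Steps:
$K{\left(r \right)} = \left(r + 2 r \left(2 + r\right)\right)^{2}$
$\left(K{\left(\frac{2}{7} - \frac{6}{5} \right)} - 155\right)^{2} = \left(\left(\frac{2}{7} - \frac{6}{5}\right)^{2} \left(5 + 2 \left(\frac{2}{7} - \frac{6}{5}\right)\right)^{2} - 155\right)^{2} = \left(\left(- \frac{32}{35}\right)^{2} \left(5 + 2 \left(- \frac{32}{35}\right)\right)^{2} - 155\right)^{2} = \left(\frac{1024 \left(5 - \frac{64}{35}\right)^{2}}{1225} - 155\right)^{2} = \left(\frac{1024 \left(\frac{111}{35}\right)^{2}}{1225} - 155\right)^{2} = \left(\frac{1024}{1225} \cdot \frac{12321}{1225} - 155\right)^{2} = \left(\frac{12616704}{1500625} - 155\right)^{2} = \left(- \frac{219980171}{1500625}\right)^{2} = \frac{48391275633189241}{2251875390625}$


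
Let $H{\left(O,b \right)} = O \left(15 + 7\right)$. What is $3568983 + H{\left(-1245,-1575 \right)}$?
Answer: $3541593$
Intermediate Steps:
$H{\left(O,b \right)} = 22 O$ ($H{\left(O,b \right)} = O 22 = 22 O$)
$3568983 + H{\left(-1245,-1575 \right)} = 3568983 + 22 \left(-1245\right) = 3568983 - 27390 = 3541593$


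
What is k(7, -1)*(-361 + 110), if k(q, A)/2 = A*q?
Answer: 3514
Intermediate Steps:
k(q, A) = 2*A*q (k(q, A) = 2*(A*q) = 2*A*q)
k(7, -1)*(-361 + 110) = (2*(-1)*7)*(-361 + 110) = -14*(-251) = 3514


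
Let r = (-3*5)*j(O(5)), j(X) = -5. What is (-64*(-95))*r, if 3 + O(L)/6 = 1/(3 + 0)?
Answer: 456000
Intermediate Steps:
O(L) = -16 (O(L) = -18 + 6/(3 + 0) = -18 + 6/3 = -18 + 6*(⅓) = -18 + 2 = -16)
r = 75 (r = -3*5*(-5) = -15*(-5) = 75)
(-64*(-95))*r = -64*(-95)*75 = 6080*75 = 456000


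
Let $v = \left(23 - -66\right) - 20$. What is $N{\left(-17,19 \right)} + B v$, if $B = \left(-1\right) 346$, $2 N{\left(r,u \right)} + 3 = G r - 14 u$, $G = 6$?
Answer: $- \frac{48119}{2} \approx -24060.0$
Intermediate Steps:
$N{\left(r,u \right)} = - \frac{3}{2} - 7 u + 3 r$ ($N{\left(r,u \right)} = - \frac{3}{2} + \frac{6 r - 14 u}{2} = - \frac{3}{2} + \frac{- 14 u + 6 r}{2} = - \frac{3}{2} + \left(- 7 u + 3 r\right) = - \frac{3}{2} - 7 u + 3 r$)
$B = -346$
$v = 69$ ($v = \left(23 + 66\right) - 20 = 89 - 20 = 69$)
$N{\left(-17,19 \right)} + B v = \left(- \frac{3}{2} - 133 + 3 \left(-17\right)\right) - 23874 = \left(- \frac{3}{2} - 133 - 51\right) - 23874 = - \frac{371}{2} - 23874 = - \frac{48119}{2}$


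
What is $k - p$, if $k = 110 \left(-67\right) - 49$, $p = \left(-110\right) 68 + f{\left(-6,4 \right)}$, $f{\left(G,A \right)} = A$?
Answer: $57$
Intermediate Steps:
$p = -7476$ ($p = \left(-110\right) 68 + 4 = -7480 + 4 = -7476$)
$k = -7419$ ($k = -7370 - 49 = -7419$)
$k - p = -7419 - -7476 = -7419 + 7476 = 57$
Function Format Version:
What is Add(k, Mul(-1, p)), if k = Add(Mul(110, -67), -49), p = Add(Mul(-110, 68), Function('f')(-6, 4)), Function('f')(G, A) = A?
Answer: 57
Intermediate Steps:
p = -7476 (p = Add(Mul(-110, 68), 4) = Add(-7480, 4) = -7476)
k = -7419 (k = Add(-7370, -49) = -7419)
Add(k, Mul(-1, p)) = Add(-7419, Mul(-1, -7476)) = Add(-7419, 7476) = 57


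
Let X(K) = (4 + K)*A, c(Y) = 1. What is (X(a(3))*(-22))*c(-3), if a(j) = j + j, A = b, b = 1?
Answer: -220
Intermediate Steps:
A = 1
a(j) = 2*j
X(K) = 4 + K (X(K) = (4 + K)*1 = 4 + K)
(X(a(3))*(-22))*c(-3) = ((4 + 2*3)*(-22))*1 = ((4 + 6)*(-22))*1 = (10*(-22))*1 = -220*1 = -220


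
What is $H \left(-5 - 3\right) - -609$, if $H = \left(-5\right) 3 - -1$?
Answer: $721$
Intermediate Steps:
$H = -14$ ($H = -15 + 1 = -14$)
$H \left(-5 - 3\right) - -609 = - 14 \left(-5 - 3\right) - -609 = \left(-14\right) \left(-8\right) + 609 = 112 + 609 = 721$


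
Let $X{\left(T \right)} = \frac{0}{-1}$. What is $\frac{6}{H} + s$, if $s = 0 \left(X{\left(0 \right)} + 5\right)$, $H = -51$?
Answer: $- \frac{2}{17} \approx -0.11765$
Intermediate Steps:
$X{\left(T \right)} = 0$ ($X{\left(T \right)} = 0 \left(-1\right) = 0$)
$s = 0$ ($s = 0 \left(0 + 5\right) = 0 \cdot 5 = 0$)
$\frac{6}{H} + s = \frac{6}{-51} + 0 = 6 \left(- \frac{1}{51}\right) + 0 = - \frac{2}{17} + 0 = - \frac{2}{17}$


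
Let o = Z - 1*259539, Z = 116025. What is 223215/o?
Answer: -74405/47838 ≈ -1.5554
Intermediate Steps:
o = -143514 (o = 116025 - 1*259539 = 116025 - 259539 = -143514)
223215/o = 223215/(-143514) = 223215*(-1/143514) = -74405/47838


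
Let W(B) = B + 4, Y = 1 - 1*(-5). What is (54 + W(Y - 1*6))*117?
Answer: 6786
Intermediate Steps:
Y = 6 (Y = 1 + 5 = 6)
W(B) = 4 + B
(54 + W(Y - 1*6))*117 = (54 + (4 + (6 - 1*6)))*117 = (54 + (4 + (6 - 6)))*117 = (54 + (4 + 0))*117 = (54 + 4)*117 = 58*117 = 6786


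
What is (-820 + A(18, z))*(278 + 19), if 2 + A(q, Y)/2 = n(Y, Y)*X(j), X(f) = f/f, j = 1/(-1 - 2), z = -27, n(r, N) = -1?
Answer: -245322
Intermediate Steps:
j = -⅓ (j = 1/(-3) = -⅓ ≈ -0.33333)
X(f) = 1
A(q, Y) = -6 (A(q, Y) = -4 + 2*(-1*1) = -4 + 2*(-1) = -4 - 2 = -6)
(-820 + A(18, z))*(278 + 19) = (-820 - 6)*(278 + 19) = -826*297 = -245322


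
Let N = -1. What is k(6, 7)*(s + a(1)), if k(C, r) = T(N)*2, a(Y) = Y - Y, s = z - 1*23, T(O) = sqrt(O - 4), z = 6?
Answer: -34*I*sqrt(5) ≈ -76.026*I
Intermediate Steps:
T(O) = sqrt(-4 + O)
s = -17 (s = 6 - 1*23 = 6 - 23 = -17)
a(Y) = 0
k(C, r) = 2*I*sqrt(5) (k(C, r) = sqrt(-4 - 1)*2 = sqrt(-5)*2 = (I*sqrt(5))*2 = 2*I*sqrt(5))
k(6, 7)*(s + a(1)) = (2*I*sqrt(5))*(-17 + 0) = (2*I*sqrt(5))*(-17) = -34*I*sqrt(5)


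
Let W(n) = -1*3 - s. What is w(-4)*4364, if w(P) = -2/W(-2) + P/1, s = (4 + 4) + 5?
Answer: -33821/2 ≈ -16911.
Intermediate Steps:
s = 13 (s = 8 + 5 = 13)
W(n) = -16 (W(n) = -1*3 - 1*13 = -3 - 13 = -16)
w(P) = ⅛ + P (w(P) = -2/(-16) + P/1 = -2*(-1/16) + P*1 = ⅛ + P)
w(-4)*4364 = (⅛ - 4)*4364 = -31/8*4364 = -33821/2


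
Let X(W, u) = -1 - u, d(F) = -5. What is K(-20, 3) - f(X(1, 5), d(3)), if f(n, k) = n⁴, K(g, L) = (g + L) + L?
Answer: -1310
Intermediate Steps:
K(g, L) = g + 2*L (K(g, L) = (L + g) + L = g + 2*L)
K(-20, 3) - f(X(1, 5), d(3)) = (-20 + 2*3) - (-1 - 1*5)⁴ = (-20 + 6) - (-1 - 5)⁴ = -14 - 1*(-6)⁴ = -14 - 1*1296 = -14 - 1296 = -1310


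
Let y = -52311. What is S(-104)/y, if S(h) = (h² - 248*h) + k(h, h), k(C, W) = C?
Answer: -12168/17437 ≈ -0.69783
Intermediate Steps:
S(h) = h² - 247*h (S(h) = (h² - 248*h) + h = h² - 247*h)
S(-104)/y = -104*(-247 - 104)/(-52311) = -104*(-351)*(-1/52311) = 36504*(-1/52311) = -12168/17437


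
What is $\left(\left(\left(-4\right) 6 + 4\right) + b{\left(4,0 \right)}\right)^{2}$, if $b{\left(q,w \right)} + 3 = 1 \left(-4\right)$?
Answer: $729$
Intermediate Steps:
$b{\left(q,w \right)} = -7$ ($b{\left(q,w \right)} = -3 + 1 \left(-4\right) = -3 - 4 = -7$)
$\left(\left(\left(-4\right) 6 + 4\right) + b{\left(4,0 \right)}\right)^{2} = \left(\left(\left(-4\right) 6 + 4\right) - 7\right)^{2} = \left(\left(-24 + 4\right) - 7\right)^{2} = \left(-20 - 7\right)^{2} = \left(-27\right)^{2} = 729$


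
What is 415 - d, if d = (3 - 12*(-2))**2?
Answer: -314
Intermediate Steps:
d = 729 (d = (3 + 24)**2 = 27**2 = 729)
415 - d = 415 - 1*729 = 415 - 729 = -314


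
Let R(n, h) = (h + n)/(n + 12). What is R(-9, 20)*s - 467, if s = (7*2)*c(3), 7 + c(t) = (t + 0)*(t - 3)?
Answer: -2479/3 ≈ -826.33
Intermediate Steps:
c(t) = -7 + t*(-3 + t) (c(t) = -7 + (t + 0)*(t - 3) = -7 + t*(-3 + t))
R(n, h) = (h + n)/(12 + n)
s = -98 (s = (7*2)*(-7 + 3**2 - 3*3) = 14*(-7 + 9 - 9) = 14*(-7) = -98)
R(-9, 20)*s - 467 = ((20 - 9)/(12 - 9))*(-98) - 467 = (11/3)*(-98) - 467 = -1078/3 - 467 = -2479/3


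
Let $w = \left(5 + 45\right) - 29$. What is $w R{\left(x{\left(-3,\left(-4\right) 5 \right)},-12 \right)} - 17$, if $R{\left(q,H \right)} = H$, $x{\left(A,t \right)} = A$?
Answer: $-269$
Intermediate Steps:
$w = 21$ ($w = 50 - 29 = 21$)
$w R{\left(x{\left(-3,\left(-4\right) 5 \right)},-12 \right)} - 17 = 21 \left(-12\right) - 17 = -252 - 17 = -269$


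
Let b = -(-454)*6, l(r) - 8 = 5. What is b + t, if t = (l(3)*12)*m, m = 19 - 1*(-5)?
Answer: 6468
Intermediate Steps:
l(r) = 13 (l(r) = 8 + 5 = 13)
m = 24 (m = 19 + 5 = 24)
t = 3744 (t = (13*12)*24 = 156*24 = 3744)
b = 2724 (b = -227*(-12) = 2724)
b + t = 2724 + 3744 = 6468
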